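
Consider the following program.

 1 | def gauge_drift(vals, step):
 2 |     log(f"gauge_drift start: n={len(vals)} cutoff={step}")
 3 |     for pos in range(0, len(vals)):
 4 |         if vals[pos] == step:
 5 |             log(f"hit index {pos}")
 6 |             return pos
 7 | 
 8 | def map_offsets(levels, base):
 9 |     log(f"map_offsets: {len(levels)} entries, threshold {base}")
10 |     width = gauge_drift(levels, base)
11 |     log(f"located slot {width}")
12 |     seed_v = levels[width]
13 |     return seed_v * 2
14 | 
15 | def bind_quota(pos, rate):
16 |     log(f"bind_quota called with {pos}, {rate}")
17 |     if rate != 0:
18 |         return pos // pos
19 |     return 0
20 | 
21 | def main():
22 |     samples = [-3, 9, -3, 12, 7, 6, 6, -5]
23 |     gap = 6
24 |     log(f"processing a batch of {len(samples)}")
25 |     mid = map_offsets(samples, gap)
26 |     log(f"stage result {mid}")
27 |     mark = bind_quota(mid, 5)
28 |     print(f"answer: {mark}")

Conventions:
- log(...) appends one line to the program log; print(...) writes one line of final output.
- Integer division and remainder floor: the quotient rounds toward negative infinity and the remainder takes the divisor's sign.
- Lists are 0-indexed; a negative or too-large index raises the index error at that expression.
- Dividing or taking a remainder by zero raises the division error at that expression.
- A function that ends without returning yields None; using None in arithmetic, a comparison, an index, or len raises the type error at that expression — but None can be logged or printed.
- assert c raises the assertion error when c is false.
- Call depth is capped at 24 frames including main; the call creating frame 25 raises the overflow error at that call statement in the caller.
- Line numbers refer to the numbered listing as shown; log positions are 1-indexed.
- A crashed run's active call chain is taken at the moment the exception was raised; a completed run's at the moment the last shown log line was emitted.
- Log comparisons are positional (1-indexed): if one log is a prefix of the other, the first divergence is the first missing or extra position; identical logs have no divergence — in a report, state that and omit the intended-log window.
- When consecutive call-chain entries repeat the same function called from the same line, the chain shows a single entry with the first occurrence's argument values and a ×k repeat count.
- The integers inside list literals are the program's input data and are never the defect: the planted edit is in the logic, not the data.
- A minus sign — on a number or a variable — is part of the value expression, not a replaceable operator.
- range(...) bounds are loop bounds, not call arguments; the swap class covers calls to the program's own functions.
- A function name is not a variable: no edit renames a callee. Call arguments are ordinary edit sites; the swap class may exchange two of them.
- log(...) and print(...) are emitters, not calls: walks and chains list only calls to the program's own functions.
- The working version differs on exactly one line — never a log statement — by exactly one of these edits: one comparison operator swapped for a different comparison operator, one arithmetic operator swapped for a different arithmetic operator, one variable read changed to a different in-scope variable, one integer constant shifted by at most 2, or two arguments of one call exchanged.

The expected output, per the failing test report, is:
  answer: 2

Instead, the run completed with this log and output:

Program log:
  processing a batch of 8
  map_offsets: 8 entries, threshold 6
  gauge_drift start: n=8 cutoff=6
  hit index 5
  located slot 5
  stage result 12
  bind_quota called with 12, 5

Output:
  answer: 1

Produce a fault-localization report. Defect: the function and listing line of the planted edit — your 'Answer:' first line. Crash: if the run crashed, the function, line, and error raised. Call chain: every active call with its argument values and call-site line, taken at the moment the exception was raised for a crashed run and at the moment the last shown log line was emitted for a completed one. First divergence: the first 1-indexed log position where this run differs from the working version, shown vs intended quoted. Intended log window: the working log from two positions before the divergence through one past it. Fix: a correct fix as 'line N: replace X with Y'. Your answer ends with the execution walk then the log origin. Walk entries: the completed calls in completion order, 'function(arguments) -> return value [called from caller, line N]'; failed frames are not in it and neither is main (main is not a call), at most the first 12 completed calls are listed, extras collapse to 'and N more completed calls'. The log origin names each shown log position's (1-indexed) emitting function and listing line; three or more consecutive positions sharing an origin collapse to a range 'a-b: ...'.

Answer: the defect is in bind_quota at line 18.
Core observation: No log line changed; the fault shows up purely in the output.
Call chain: main -> bind_quota(12, 5) (called at line 27).
First divergence: none (the log streams are identical).
Execution walk:
  gauge_drift([-3, 9, -3, 12, 7, 6, 6, -5], 6) -> 5  [called from map_offsets, line 10]
  map_offsets([-3, 9, -3, 12, 7, 6, 6, -5], 6) -> 12  [called from main, line 25]
  bind_quota(12, 5) -> 1  [called from main, line 27]
Log origin:
  1: logged in main at line 24
  2: logged in map_offsets at line 9
  3: logged in gauge_drift at line 2
  4: logged in gauge_drift at line 5
  5: logged in map_offsets at line 11
  6: logged in main at line 26
  7: logged in bind_quota at line 16
A correct fix: line 18: replace `pos // pos` with `pos // rate`.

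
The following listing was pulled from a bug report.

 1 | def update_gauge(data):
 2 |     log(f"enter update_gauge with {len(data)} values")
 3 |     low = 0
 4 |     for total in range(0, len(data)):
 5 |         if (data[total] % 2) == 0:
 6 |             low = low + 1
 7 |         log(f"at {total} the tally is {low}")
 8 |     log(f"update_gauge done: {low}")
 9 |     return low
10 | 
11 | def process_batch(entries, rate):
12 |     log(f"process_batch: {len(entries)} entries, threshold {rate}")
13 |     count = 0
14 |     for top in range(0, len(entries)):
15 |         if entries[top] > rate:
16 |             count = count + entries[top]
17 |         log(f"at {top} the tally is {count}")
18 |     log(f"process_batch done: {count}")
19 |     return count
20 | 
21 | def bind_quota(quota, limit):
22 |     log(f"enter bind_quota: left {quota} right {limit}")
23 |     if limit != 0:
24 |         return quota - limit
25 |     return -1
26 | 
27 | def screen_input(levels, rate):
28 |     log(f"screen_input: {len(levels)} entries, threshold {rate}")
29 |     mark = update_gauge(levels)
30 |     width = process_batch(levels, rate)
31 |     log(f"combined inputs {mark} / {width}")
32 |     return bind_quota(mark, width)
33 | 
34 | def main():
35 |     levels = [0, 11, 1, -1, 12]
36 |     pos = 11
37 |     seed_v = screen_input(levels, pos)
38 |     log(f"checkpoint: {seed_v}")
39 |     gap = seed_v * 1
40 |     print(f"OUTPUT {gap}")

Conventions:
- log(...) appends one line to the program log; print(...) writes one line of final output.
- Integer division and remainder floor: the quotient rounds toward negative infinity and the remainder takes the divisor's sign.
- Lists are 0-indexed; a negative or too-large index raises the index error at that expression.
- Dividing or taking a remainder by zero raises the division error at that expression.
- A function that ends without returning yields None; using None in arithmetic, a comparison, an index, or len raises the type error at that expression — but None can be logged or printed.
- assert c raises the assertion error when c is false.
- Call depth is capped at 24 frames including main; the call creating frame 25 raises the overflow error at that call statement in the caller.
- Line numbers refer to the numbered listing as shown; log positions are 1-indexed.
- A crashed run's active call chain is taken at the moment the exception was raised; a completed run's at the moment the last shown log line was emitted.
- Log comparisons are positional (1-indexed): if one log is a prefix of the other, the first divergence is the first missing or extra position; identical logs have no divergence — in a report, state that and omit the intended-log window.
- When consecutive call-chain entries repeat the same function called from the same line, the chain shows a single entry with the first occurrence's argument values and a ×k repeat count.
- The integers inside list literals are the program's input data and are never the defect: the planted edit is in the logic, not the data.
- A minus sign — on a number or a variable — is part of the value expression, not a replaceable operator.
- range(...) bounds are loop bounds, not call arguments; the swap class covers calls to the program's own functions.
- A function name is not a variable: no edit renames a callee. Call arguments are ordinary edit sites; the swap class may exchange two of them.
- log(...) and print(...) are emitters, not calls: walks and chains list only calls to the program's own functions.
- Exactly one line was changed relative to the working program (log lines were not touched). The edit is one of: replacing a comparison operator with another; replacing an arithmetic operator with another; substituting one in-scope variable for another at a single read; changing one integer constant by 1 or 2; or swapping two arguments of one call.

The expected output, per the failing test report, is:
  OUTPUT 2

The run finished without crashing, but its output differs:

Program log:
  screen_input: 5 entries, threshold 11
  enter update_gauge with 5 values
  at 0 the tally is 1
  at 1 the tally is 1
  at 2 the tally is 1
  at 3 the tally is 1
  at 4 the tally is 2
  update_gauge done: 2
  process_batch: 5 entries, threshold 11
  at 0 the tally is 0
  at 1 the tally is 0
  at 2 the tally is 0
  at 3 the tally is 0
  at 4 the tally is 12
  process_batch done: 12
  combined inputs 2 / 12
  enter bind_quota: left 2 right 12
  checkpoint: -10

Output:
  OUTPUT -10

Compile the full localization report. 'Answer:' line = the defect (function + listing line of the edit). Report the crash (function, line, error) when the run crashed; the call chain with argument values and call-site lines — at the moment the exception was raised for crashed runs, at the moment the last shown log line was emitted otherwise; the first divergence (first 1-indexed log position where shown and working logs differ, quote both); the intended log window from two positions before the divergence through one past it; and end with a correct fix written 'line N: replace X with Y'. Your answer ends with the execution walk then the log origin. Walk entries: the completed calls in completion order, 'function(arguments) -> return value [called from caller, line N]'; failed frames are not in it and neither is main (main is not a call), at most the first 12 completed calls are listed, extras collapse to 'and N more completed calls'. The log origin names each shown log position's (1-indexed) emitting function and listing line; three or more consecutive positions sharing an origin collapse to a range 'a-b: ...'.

Answer: the defect is in bind_quota at line 24.
Key fact: The log first diverges at position 18: the faulty run prints 'checkpoint: -10' where the working version prints 'checkpoint: 2'.
Call chain: main.
First divergence: position 18 — the shown line 'checkpoint: -10' should read 'checkpoint: 2'.
Intended log window:
  16: combined inputs 2 / 12
  17: enter bind_quota: left 2 right 12
  18: checkpoint: 2
Execution walk:
  update_gauge([0, 11, 1, -1, 12]) -> 2  [called from screen_input, line 29]
  process_batch([0, 11, 1, -1, 12], 11) -> 12  [called from screen_input, line 30]
  bind_quota(2, 12) -> -10  [called from screen_input, line 32]
  screen_input([0, 11, 1, -1, 12], 11) -> -10  [called from main, line 37]
Origin of each log line:
  1 — screen_input, line 28
  2 — update_gauge, line 2
  3-7 — update_gauge, line 7
  8 — update_gauge, line 8
  9 — process_batch, line 12
  10-14 — process_batch, line 17
  15 — process_batch, line 18
  16 — screen_input, line 31
  17 — bind_quota, line 22
  18 — main, line 38
A correct fix: line 24: replace `-` with `%`.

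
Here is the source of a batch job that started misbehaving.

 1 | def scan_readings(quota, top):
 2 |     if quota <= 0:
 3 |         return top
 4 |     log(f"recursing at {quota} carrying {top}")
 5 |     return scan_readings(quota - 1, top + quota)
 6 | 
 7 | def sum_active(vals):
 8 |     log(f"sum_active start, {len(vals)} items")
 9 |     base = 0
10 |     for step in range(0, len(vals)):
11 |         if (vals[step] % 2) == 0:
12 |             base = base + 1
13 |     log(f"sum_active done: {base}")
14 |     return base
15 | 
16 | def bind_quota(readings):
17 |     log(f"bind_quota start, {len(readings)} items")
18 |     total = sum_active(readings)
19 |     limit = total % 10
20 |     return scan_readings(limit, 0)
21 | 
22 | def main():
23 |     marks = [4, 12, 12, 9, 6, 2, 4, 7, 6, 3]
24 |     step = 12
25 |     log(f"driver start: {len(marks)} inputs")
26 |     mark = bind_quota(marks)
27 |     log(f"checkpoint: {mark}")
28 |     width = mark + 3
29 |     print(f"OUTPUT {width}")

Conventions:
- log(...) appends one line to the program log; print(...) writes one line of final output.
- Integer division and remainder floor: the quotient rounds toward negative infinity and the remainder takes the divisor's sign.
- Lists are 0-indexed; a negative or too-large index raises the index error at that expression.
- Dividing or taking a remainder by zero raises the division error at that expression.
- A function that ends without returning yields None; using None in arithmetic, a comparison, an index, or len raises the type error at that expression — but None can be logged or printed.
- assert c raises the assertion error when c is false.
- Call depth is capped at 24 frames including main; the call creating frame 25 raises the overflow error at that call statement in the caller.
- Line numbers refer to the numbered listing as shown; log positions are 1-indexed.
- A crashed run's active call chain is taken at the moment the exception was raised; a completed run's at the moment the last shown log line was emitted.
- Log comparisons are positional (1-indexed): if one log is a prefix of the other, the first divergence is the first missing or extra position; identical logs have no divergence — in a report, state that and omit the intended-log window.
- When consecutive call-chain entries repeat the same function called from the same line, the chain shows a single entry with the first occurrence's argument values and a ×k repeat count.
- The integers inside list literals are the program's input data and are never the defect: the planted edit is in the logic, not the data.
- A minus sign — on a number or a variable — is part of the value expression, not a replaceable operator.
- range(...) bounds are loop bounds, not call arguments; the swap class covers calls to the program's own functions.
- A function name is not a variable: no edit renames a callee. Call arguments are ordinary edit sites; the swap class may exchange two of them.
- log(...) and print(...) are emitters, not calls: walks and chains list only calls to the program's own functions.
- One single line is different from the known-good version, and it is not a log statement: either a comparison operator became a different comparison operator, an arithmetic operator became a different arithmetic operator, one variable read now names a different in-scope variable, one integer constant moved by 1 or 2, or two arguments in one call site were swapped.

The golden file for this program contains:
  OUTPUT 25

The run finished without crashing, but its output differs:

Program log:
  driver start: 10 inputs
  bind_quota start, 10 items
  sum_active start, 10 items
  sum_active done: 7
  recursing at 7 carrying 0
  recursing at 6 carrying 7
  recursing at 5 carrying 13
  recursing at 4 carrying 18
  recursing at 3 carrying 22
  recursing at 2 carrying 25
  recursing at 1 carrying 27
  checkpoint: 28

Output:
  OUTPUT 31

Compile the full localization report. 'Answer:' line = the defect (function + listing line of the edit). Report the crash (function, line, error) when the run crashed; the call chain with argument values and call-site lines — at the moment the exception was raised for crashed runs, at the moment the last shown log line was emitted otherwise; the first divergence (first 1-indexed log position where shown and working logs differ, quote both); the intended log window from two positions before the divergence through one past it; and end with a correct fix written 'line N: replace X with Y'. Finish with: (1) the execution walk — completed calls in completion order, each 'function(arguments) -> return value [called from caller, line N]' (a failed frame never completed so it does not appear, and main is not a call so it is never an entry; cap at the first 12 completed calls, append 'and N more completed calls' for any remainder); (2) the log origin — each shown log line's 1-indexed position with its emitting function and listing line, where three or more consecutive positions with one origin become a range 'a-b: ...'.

Answer: the defect is in main at line 28.
Core observation: Log streams are identical — the defect surfaces only in the printed output.
Call chain: main.
First divergence: there is none — every log position agrees.
Execution walk:
  sum_active([4, 12, 12, 9, 6, 2, 4, 7, 6, 3]) -> 7  [called from bind_quota, line 18]
  scan_readings(0, 28) -> 28  [called from scan_readings, line 5]
  scan_readings(1, 27) -> 28  [called from scan_readings, line 5]
  scan_readings(2, 25) -> 28  [called from scan_readings, line 5]
  scan_readings(3, 22) -> 28  [called from scan_readings, line 5]
  scan_readings(4, 18) -> 28  [called from scan_readings, line 5]
  scan_readings(5, 13) -> 28  [called from scan_readings, line 5]
  scan_readings(6, 7) -> 28  [called from scan_readings, line 5]
  scan_readings(7, 0) -> 28  [called from bind_quota, line 20]
  bind_quota([4, 12, 12, 9, 6, 2, 4, 7, 6, 3]) -> 28  [called from main, line 26]
Log line origins:
  1 — main, line 25
  2 — bind_quota, line 17
  3 — sum_active, line 8
  4 — sum_active, line 13
  5-11 — scan_readings, line 4
  12 — main, line 27
A correct fix: line 28: replace `+` with `-`.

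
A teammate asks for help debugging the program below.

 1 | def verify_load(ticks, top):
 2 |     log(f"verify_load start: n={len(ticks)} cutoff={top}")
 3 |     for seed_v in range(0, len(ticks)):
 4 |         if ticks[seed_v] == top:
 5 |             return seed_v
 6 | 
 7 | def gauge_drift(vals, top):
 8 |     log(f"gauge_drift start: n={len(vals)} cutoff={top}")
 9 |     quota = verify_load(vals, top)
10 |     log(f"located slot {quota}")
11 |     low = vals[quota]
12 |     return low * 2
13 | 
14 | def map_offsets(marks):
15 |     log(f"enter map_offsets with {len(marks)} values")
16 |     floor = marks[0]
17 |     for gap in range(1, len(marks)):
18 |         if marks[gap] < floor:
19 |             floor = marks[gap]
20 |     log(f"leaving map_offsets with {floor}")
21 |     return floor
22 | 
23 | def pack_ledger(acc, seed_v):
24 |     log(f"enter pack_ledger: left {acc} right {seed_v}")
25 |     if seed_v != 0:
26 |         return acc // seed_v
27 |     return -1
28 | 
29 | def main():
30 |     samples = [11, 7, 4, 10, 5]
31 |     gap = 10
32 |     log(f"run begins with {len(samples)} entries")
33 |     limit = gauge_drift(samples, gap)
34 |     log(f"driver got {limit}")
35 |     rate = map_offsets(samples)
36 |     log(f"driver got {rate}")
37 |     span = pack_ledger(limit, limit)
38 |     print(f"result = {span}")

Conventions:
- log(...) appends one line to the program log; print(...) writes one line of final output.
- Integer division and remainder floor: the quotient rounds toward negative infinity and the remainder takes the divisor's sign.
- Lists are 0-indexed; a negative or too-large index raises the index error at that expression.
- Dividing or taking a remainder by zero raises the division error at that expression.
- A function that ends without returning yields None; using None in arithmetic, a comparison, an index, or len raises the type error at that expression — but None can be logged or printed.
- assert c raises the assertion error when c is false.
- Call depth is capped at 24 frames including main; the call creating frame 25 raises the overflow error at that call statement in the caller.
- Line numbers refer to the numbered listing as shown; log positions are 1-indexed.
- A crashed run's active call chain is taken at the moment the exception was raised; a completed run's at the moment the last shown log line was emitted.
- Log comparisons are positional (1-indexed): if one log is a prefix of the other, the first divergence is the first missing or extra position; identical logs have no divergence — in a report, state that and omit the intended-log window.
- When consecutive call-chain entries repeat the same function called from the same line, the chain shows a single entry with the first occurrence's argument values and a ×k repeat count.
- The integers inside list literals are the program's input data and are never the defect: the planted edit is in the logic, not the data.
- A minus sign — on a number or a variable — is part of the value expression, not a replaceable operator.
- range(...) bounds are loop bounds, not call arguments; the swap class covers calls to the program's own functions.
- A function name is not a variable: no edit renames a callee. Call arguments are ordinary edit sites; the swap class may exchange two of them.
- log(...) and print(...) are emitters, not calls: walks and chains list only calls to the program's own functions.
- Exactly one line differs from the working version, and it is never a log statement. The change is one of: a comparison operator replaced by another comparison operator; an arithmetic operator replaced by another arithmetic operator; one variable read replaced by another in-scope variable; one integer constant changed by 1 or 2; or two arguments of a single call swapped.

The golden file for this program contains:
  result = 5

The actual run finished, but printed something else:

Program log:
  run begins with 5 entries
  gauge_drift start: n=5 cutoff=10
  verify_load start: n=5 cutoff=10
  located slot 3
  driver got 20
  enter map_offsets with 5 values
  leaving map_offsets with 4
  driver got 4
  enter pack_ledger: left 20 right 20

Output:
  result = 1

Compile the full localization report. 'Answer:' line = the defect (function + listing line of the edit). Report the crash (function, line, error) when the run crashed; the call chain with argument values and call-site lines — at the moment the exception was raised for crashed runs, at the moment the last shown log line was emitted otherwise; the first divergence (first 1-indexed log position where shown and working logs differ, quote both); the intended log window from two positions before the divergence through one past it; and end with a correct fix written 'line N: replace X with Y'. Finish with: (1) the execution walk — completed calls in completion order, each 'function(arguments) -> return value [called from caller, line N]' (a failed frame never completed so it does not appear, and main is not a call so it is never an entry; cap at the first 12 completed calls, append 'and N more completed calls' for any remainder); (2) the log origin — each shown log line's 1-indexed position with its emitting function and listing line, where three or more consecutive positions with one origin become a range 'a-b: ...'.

Answer: the defect is in main at line 37.
Key observation: The log first diverges at position 9: the faulty run prints 'enter pack_ledger: left 20 right 20' where the working version prints 'enter pack_ledger: left 20 right 4'.
Call chain: main -> pack_ledger(20, 20) (called at line 37).
First divergence: position 9; shown 'enter pack_ledger: left 20 right 20' vs intended 'enter pack_ledger: left 20 right 4'.
Intended log window:
  7: leaving map_offsets with 4
  8: driver got 4
  9: enter pack_ledger: left 20 right 4
Execution walk:
  verify_load([11, 7, 4, 10, 5], 10) -> 3  [called from gauge_drift, line 9]
  gauge_drift([11, 7, 4, 10, 5], 10) -> 20  [called from main, line 33]
  map_offsets([11, 7, 4, 10, 5]) -> 4  [called from main, line 35]
  pack_ledger(20, 20) -> 1  [called from main, line 37]
Log origins:
  1: logged in main at line 32
  2: logged in gauge_drift at line 8
  3: logged in verify_load at line 2
  4: logged in gauge_drift at line 10
  5: logged in main at line 34
  6: logged in map_offsets at line 15
  7: logged in map_offsets at line 20
  8: logged in main at line 36
  9: logged in pack_ledger at line 24
A correct fix: line 37: replace `pack_ledger(limit, limit)` with `pack_ledger(limit, rate)`.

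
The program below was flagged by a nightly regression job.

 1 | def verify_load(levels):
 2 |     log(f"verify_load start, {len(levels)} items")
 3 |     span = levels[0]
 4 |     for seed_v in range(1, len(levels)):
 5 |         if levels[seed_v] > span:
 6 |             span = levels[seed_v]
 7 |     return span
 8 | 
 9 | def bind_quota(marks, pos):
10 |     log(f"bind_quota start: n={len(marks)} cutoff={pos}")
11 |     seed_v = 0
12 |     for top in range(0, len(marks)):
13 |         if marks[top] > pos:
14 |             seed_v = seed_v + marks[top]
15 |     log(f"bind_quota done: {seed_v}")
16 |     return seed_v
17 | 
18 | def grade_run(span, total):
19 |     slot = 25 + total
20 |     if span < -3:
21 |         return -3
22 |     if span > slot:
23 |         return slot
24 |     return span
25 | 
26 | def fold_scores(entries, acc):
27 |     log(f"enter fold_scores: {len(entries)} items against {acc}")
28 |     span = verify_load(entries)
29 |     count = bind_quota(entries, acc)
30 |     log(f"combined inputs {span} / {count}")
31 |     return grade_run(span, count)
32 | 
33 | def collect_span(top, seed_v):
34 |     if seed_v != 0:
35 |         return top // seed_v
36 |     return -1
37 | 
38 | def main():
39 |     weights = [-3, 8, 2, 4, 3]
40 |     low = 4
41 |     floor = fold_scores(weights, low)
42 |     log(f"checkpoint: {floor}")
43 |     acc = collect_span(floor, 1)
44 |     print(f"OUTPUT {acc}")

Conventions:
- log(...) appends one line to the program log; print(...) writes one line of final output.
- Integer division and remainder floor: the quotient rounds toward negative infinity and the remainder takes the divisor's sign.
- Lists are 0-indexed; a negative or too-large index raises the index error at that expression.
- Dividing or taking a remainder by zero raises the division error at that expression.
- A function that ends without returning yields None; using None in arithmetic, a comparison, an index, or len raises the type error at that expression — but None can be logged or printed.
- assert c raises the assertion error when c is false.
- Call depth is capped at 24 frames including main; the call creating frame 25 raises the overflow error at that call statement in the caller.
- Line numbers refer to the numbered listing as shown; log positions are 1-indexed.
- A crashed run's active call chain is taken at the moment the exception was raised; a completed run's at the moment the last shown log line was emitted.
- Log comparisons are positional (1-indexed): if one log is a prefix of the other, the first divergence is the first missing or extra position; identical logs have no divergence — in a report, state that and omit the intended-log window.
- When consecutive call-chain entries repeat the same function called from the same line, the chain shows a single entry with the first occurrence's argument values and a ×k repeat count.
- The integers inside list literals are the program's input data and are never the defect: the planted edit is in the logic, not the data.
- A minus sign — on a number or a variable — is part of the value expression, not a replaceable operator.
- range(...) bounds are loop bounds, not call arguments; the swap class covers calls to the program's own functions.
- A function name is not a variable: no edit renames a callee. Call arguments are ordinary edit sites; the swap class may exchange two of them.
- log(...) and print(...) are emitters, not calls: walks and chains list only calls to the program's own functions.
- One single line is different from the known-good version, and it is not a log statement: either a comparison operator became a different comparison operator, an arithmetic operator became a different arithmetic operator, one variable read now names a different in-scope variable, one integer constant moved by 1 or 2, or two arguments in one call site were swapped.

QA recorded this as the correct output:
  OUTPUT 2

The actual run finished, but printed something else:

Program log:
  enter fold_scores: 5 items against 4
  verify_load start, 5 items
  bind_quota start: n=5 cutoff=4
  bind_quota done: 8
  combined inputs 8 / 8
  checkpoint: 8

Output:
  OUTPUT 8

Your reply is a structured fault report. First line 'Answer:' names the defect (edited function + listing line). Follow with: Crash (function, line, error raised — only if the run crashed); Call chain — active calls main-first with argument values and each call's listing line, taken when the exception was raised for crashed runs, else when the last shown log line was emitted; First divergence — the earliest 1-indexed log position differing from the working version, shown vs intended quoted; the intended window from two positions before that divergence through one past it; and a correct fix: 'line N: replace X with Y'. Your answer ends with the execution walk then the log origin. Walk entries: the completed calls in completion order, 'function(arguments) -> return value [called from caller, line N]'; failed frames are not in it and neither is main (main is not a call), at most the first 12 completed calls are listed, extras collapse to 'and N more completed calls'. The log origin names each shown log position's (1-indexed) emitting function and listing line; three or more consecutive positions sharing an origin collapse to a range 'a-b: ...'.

Answer: the defect is in main at line 43.
Core observation: The two runs log identically and part ways only at the printed values.
Call chain: main.
First divergence: none; the two logs match at every position.
Execution walk:
  verify_load([-3, 8, 2, 4, 3]) -> 8  [called from fold_scores, line 28]
  bind_quota([-3, 8, 2, 4, 3], 4) -> 8  [called from fold_scores, line 29]
  grade_run(8, 8) -> 8  [called from fold_scores, line 31]
  fold_scores([-3, 8, 2, 4, 3], 4) -> 8  [called from main, line 41]
  collect_span(8, 1) -> 8  [called from main, line 43]
Log origin:
  1: emitted by fold_scores (line 27)
  2: emitted by verify_load (line 2)
  3: emitted by bind_quota (line 10)
  4: emitted by bind_quota (line 15)
  5: emitted by fold_scores (line 30)
  6: emitted by main (line 42)
A correct fix: line 43: replace `1` with `3`.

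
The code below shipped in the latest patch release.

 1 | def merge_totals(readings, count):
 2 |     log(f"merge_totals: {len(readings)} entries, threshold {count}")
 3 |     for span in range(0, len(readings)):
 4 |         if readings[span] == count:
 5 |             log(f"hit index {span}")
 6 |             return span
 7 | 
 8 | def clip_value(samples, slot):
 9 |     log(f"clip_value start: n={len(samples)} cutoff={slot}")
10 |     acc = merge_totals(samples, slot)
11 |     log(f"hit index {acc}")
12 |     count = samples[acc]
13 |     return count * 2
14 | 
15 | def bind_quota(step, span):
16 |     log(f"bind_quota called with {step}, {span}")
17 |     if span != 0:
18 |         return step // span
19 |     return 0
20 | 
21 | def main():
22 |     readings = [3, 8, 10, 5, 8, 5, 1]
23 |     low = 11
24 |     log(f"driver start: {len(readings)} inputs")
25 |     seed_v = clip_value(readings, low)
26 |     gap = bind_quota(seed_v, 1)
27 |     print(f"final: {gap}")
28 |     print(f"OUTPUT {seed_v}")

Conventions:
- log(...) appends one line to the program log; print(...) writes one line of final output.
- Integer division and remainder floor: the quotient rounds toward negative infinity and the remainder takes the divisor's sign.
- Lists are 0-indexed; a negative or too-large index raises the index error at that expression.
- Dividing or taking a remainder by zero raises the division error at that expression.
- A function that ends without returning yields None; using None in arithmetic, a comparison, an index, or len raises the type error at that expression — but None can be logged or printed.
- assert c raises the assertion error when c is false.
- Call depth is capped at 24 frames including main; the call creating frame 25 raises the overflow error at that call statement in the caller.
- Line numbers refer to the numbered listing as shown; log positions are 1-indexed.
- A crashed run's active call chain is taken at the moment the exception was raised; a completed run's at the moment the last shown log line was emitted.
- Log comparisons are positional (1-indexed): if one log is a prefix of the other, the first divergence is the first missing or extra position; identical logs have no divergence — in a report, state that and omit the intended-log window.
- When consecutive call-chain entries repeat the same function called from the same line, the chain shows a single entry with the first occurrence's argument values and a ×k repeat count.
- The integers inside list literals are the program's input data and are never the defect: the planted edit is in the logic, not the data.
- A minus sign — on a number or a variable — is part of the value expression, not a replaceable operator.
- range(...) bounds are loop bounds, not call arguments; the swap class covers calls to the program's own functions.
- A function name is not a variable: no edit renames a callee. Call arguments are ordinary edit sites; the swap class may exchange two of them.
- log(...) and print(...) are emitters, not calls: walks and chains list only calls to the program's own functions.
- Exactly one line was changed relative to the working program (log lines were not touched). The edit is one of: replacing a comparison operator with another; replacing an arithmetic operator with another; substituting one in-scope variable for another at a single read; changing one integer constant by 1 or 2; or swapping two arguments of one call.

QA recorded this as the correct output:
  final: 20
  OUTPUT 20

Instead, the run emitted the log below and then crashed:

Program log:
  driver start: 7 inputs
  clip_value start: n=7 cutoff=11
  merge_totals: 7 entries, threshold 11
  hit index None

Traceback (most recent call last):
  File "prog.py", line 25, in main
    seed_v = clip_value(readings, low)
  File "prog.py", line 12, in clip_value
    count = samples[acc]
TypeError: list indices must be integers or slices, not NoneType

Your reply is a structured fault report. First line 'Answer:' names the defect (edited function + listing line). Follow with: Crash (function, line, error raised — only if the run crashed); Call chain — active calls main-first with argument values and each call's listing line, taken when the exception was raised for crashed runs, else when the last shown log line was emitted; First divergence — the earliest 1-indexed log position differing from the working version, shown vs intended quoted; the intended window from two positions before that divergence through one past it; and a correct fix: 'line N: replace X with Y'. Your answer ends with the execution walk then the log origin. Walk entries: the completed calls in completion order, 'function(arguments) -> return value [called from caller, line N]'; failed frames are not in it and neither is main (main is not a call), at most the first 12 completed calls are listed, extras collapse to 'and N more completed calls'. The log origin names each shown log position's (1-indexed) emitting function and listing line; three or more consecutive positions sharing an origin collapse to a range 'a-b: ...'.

Answer: the defect is in main at line 23.
Key fact: Log line 2 is where behavior first shows: 'clip_value start: n=7 cutoff=11' appears instead of 'clip_value start: n=7 cutoff=10'.
Crash: clip_value, line 12, TypeError.
Call chain: main -> clip_value([3, 8, 10, 5, 8, 5, 1], 11) (called at line 25).
First divergence: at position 2 the run shows 'clip_value start: n=7 cutoff=11' where the working version logs 'clip_value start: n=7 cutoff=10'.
Intended log window:
  1: driver start: 7 inputs
  2: clip_value start: n=7 cutoff=10
  3: merge_totals: 7 entries, threshold 10
Execution walk:
  merge_totals([3, 8, 10, 5, 8, 5, 1], 11) -> None  [called from clip_value, line 10]
Log line origins:
  1: emitted by main (line 24)
  2: emitted by clip_value (line 9)
  3: emitted by merge_totals (line 2)
  4: emitted by clip_value (line 11)
A correct fix: line 23: replace `11` with `10`.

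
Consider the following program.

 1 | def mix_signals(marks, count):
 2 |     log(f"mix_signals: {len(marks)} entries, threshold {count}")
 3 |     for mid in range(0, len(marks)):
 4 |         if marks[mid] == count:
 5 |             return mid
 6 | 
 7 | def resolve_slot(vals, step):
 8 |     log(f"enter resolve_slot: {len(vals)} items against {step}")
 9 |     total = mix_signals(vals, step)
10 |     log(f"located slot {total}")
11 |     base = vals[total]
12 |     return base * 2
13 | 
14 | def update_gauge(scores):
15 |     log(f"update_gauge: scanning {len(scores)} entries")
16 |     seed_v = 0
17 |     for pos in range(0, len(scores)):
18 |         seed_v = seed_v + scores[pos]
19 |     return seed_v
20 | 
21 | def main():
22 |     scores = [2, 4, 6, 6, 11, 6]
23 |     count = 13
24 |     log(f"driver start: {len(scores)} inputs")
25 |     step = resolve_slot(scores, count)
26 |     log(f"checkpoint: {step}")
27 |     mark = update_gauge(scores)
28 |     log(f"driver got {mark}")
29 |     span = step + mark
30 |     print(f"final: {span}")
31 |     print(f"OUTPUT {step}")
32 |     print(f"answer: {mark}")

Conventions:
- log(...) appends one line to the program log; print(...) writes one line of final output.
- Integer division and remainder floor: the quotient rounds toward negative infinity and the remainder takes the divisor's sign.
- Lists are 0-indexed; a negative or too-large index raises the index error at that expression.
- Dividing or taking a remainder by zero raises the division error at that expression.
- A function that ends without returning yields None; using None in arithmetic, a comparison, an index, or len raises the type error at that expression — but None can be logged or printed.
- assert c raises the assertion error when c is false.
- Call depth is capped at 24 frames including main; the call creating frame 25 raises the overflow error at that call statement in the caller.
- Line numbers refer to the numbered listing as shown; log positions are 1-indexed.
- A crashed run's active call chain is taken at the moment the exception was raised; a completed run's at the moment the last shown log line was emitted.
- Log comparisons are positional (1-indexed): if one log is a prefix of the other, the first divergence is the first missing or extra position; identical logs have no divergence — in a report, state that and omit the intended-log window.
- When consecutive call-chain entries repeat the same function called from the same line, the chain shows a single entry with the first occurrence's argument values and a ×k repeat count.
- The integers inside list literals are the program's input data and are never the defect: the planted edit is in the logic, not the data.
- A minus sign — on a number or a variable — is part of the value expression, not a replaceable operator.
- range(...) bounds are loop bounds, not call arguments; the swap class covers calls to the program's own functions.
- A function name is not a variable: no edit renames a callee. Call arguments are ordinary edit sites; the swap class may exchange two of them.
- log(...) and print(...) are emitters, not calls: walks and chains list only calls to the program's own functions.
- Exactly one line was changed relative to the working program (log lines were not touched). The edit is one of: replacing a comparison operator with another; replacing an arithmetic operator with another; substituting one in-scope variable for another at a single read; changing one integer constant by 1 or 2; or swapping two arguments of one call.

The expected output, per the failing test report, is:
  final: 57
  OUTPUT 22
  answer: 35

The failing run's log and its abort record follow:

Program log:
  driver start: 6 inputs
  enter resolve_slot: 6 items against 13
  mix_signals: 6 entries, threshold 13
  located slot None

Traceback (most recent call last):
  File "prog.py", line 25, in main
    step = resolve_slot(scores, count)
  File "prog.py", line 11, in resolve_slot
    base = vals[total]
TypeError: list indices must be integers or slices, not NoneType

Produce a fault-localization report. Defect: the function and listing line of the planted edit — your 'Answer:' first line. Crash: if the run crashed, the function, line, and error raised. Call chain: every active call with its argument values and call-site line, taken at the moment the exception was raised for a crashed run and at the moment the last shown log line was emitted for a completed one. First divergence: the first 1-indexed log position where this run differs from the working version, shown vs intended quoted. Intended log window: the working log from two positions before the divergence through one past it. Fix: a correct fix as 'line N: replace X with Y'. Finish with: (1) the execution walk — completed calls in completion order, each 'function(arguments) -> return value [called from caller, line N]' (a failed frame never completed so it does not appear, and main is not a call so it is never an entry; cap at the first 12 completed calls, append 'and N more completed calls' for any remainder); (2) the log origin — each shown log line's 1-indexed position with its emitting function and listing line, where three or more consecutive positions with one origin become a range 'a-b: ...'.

Answer: the defect is in main at line 23.
Key fact: At log position 2 the runs split — shown 'enter resolve_slot: 6 items against 13', but the working version logs 'enter resolve_slot: 6 items against 11'.
Crash: resolve_slot, line 11, TypeError.
Call chain: main -> resolve_slot([2, 4, 6, 6, 11, 6], 13) (called at line 25).
First divergence: position 2 — shown 'enter resolve_slot: 6 items against 13', intended 'enter resolve_slot: 6 items against 11'.
Intended log window:
  1: driver start: 6 inputs
  2: enter resolve_slot: 6 items against 11
  3: mix_signals: 6 entries, threshold 11
Execution walk:
  mix_signals([2, 4, 6, 6, 11, 6], 13) -> None  [called from resolve_slot, line 9]
Origin of each log line:
  1: emitted by main (line 24)
  2: emitted by resolve_slot (line 8)
  3: emitted by mix_signals (line 2)
  4: emitted by resolve_slot (line 10)
A correct fix: line 23: replace `13` with `11`.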